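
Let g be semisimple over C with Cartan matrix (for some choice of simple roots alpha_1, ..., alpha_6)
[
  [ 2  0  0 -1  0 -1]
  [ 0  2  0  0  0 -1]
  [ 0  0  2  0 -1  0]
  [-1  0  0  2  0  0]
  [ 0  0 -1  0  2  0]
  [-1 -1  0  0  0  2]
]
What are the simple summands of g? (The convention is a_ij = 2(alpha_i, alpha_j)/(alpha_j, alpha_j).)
The diagram associated to this matrix has two connected components: the simple roots {alpha_3, alpha_5} form a chain of 2 nodes with single edges (A_2), and {alpha_1, alpha_2, alpha_4, alpha_6} form a chain of 4 nodes with single edges (A_4). A semisimple Lie algebra decomposes uniquely as the direct sum of simple ideals, one per connected component of its Dynkin diagram, so g ≅ A_2 ⊕ A_4 (dimension 8 + 24 = 32).

A2 + A4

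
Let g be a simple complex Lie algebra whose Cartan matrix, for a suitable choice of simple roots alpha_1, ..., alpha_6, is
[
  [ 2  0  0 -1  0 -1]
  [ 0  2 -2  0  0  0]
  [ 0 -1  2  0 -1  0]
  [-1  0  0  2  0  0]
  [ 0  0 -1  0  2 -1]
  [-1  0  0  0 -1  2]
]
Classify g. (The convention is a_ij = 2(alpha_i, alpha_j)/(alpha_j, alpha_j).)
C_6 (sp(12))

The matrix has rank 6 with 2's on the diagonal. Reading the off-diagonal entries as Dynkin edges (a single edge where a_ij = a_ji = -1; a double or triple edge where a_ij * a_ji = 2 or 3), the diagram is a chain of 6 nodes with a double edge at one end; the terminal node there is the unique long simple root (C_6). One simple-root ordering that puts it in standard form is (alpha_4, alpha_1, alpha_6, alpha_5, alpha_3, alpha_2). So the algebra is type C_6, i.e. sp(12).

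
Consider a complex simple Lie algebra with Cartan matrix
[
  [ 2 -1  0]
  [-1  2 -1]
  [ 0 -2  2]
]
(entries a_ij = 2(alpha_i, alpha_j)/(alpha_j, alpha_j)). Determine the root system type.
C_3 (sp(6))

The matrix has rank 3 with 2's on the diagonal. Reading the off-diagonal entries as Dynkin edges (a single edge where a_ij = a_ji = -1; a double or triple edge where a_ij * a_ji = 2 or 3), the diagram is a chain of 3 nodes with a double edge at one end; the terminal node there is the unique long simple root (C_3). One simple-root ordering that puts it in standard form is (alpha_1, alpha_2, alpha_3). So the algebra is type C_3, i.e. sp(6).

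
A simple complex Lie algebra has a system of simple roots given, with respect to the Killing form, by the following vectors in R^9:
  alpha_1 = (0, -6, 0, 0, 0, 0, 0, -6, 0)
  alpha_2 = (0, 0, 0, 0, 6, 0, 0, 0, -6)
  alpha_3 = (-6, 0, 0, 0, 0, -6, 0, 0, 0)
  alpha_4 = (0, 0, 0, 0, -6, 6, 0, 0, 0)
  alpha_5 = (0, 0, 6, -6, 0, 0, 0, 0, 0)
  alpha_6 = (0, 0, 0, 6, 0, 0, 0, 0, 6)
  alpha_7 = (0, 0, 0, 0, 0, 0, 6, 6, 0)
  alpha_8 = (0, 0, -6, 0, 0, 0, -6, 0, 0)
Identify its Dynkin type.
Compute the Cartan integers a_ij = 2(alpha_i, alpha_j)/(alpha_j, alpha_j); the resulting 8x8 Cartan matrix is
[[2, 0, 0, 0, 0, 0, -1, 0], [0, 2, 0, -1, 0, -1, 0, 0], [0, 0, 2, -1, 0, 0, 0, 0], [0, -1, -1, 2, 0, 0, 0, 0], [0, 0, 0, 0, 2, -1, 0, -1], [0, -1, 0, 0, -1, 2, 0, 0], [-1, 0, 0, 0, 0, 0, 2, -1], [0, 0, 0, 0, -1, 0, -1, 2]].
All simple roots have the same length, so the diagram is simply laced. The associated Dynkin diagram is a chain of 8 nodes with single edges (A_8), so the type is A_8 (the algebra sl(9)).

type A_8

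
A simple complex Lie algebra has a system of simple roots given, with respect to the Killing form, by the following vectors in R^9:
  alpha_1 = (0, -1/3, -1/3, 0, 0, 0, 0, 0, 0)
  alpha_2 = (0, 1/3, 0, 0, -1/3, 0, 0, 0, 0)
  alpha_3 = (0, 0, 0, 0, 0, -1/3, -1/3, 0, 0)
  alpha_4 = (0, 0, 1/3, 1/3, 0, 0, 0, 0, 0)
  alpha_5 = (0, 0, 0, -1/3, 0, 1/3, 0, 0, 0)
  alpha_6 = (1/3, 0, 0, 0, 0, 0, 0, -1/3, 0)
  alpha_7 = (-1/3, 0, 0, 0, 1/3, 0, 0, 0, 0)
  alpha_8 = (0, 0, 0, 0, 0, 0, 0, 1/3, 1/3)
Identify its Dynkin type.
Compute the Cartan integers a_ij = 2(alpha_i, alpha_j)/(alpha_j, alpha_j); the resulting 8x8 Cartan matrix is
[[2, -1, 0, -1, 0, 0, 0, 0], [-1, 2, 0, 0, 0, 0, -1, 0], [0, 0, 2, 0, -1, 0, 0, 0], [-1, 0, 0, 2, -1, 0, 0, 0], [0, 0, -1, -1, 2, 0, 0, 0], [0, 0, 0, 0, 0, 2, -1, -1], [0, -1, 0, 0, 0, -1, 2, 0], [0, 0, 0, 0, 0, -1, 0, 2]].
All simple roots have the same length, so the diagram is simply laced. The associated Dynkin diagram is a chain of 8 nodes with single edges (A_8), so the type is A_8 (the algebra sl(9)).

A_8 (sl(9))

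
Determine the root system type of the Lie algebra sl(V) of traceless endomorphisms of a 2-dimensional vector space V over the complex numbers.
A_1 (sl(2))

This is sl(2), which has dimension 2^2 - 1 = 3 and rank 2 - 1 = 1 (a Cartan subalgebra is the diagonal traceless matrices). In the classification of classical Lie algebras, the special linear algebra sl(n+1) has type A_n; here n = 1, so the Dynkin diagram is a chain of 1 nodes with single edges (A_1). Hence the type is A_1.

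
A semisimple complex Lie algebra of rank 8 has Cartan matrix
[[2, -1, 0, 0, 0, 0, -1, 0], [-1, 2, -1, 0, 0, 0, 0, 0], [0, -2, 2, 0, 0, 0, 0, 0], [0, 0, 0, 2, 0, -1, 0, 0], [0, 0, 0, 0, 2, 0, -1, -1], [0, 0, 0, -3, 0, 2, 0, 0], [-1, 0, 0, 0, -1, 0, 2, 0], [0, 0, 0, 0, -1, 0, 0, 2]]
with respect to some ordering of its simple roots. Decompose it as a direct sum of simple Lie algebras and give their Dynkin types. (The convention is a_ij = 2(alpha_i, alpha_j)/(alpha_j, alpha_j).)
C_6 (sp(12)) ⊕ G_2

The diagram associated to this matrix has two connected components: the simple roots {alpha_1, alpha_2, alpha_3, alpha_5, alpha_7, alpha_8} form a chain of 6 nodes with a double edge at one end; the terminal node there is the unique long simple root (C_6), and {alpha_4, alpha_6} form two nodes joined by a triple edge (G_2). A semisimple Lie algebra decomposes uniquely as the direct sum of simple ideals, one per connected component of its Dynkin diagram, so g ≅ C_6 ⊕ G_2 (dimension 78 + 14 = 92).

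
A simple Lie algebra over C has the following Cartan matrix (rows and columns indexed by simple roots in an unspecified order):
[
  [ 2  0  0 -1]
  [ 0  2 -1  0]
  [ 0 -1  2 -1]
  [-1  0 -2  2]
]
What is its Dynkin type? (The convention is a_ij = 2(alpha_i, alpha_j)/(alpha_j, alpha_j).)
The matrix has rank 4 with 2's on the diagonal. Reading the off-diagonal entries as Dynkin edges (a single edge where a_ij = a_ji = -1; a double or triple edge where a_ij * a_ji = 2 or 3), the diagram is a chain of 4 nodes with a double edge between the middle two (F_4). One simple-root ordering that puts it in standard form is (alpha_1, alpha_4, alpha_3, alpha_2). So the algebra is type F_4.

F_4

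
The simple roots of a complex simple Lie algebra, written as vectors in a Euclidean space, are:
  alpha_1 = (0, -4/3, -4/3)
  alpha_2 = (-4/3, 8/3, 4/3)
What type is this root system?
G2

Compute the Cartan integers a_ij = 2(alpha_i, alpha_j)/(alpha_j, alpha_j); the resulting 2x2 Cartan matrix is
[[2, -1], [-3, 2]].
The roots have two lengths (squared-length ratio 3:1); the short ones are alpha_{1}. The associated Dynkin diagram is two nodes joined by a triple edge (G_2), so the type is G_2.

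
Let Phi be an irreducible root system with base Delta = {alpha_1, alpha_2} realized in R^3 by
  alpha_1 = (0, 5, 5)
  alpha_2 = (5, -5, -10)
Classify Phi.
type G_2

Compute the Cartan integers a_ij = 2(alpha_i, alpha_j)/(alpha_j, alpha_j); the resulting 2x2 Cartan matrix is
[[2, -1], [-3, 2]].
The roots have two lengths (squared-length ratio 3:1); the short ones are alpha_{1}. The associated Dynkin diagram is two nodes joined by a triple edge (G_2), so the type is G_2.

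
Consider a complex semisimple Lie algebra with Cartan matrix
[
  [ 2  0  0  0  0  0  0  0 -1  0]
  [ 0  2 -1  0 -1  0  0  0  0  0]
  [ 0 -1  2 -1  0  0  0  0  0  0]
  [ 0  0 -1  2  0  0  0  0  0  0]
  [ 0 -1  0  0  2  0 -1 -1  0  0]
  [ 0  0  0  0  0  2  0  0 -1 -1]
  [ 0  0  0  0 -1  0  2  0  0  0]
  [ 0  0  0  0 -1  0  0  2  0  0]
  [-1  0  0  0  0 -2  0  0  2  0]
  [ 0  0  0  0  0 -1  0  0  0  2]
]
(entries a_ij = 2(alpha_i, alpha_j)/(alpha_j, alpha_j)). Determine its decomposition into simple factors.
The diagram associated to this matrix has two connected components: the simple roots {alpha_2, alpha_3, alpha_4, alpha_5, alpha_7, alpha_8} form a chain of 4 nodes with a fork of two nodes at one end (D_6), and {alpha_1, alpha_6, alpha_9, alpha_10} form a chain of 4 nodes with a double edge between the middle two (F_4). A semisimple Lie algebra decomposes uniquely as the direct sum of simple ideals, one per connected component of its Dynkin diagram, so g ≅ D_6 ⊕ F_4 (dimension 66 + 52 = 118).

D_6 ⊕ F_4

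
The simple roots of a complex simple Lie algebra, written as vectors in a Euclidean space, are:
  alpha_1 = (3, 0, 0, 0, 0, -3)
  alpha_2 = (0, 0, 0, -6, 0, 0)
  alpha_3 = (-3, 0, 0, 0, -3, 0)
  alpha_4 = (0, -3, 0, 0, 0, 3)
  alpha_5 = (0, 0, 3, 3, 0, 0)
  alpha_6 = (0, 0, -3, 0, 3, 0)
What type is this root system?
Compute the Cartan integers a_ij = 2(alpha_i, alpha_j)/(alpha_j, alpha_j); the resulting 6x6 Cartan matrix is
[[2, 0, -1, -1, 0, 0], [0, 2, 0, 0, -2, 0], [-1, 0, 2, 0, 0, -1], [-1, 0, 0, 2, 0, 0], [0, -1, 0, 0, 2, -1], [0, 0, -1, 0, -1, 2]].
The roots have two lengths (squared-length ratio 2:1); the short ones are alpha_{1,3,4,5,6}. The associated Dynkin diagram is a chain of 6 nodes with a double edge at one end; the terminal node there is the unique long simple root (C_6), so the type is C_6 (the algebra sp(12)).

C6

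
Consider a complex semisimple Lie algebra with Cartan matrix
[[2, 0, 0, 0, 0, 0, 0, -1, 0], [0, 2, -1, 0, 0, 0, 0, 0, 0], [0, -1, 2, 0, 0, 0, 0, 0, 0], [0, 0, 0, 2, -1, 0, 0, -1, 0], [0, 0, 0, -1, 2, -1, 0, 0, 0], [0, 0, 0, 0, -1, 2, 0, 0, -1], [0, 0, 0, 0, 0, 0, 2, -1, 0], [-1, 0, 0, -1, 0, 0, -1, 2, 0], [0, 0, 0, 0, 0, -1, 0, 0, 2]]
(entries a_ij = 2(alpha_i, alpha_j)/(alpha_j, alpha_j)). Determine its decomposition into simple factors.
The diagram associated to this matrix has two connected components: the simple roots {alpha_2, alpha_3} form a chain of 2 nodes with single edges (A_2), and {alpha_1, alpha_4, alpha_5, alpha_6, alpha_7, alpha_8, alpha_9} form a chain of 5 nodes with a fork of two nodes at one end (D_7). A semisimple Lie algebra decomposes uniquely as the direct sum of simple ideals, one per connected component of its Dynkin diagram, so g ≅ A_2 ⊕ D_7 (dimension 8 + 91 = 99).

A_2 ⊕ D_7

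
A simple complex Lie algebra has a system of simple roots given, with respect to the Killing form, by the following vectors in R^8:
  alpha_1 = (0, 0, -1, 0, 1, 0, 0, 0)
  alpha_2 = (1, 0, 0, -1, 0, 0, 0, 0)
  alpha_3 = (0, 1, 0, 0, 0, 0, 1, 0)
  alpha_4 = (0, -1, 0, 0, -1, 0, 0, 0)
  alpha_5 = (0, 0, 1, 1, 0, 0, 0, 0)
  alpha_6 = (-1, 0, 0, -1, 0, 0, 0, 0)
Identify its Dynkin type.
D_6 (so(12))

Compute the Cartan integers a_ij = 2(alpha_i, alpha_j)/(alpha_j, alpha_j); the resulting 6x6 Cartan matrix is
[[2, 0, 0, -1, -1, 0], [0, 2, 0, 0, -1, 0], [0, 0, 2, -1, 0, 0], [-1, 0, -1, 2, 0, 0], [-1, -1, 0, 0, 2, -1], [0, 0, 0, 0, -1, 2]].
All simple roots have the same length, so the diagram is simply laced. The associated Dynkin diagram is a chain of 4 nodes with a fork of two nodes at one end (D_6), so the type is D_6 (the algebra so(12)).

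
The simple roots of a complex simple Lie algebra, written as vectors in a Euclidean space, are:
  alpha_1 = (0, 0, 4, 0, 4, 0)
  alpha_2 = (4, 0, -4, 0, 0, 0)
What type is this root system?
A_2 (sl(3))

Compute the Cartan integers a_ij = 2(alpha_i, alpha_j)/(alpha_j, alpha_j); the resulting 2x2 Cartan matrix is
[[2, -1], [-1, 2]].
All simple roots have the same length, so the diagram is simply laced. The associated Dynkin diagram is a chain of 2 nodes with single edges (A_2), so the type is A_2 (the algebra sl(3)).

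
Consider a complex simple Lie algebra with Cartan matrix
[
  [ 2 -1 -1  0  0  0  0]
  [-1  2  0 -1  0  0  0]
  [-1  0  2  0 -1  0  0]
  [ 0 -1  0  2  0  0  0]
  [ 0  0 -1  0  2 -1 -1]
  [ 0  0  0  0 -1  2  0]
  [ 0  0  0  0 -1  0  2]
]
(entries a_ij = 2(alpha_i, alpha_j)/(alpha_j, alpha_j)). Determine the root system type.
The matrix has rank 7 with 2's on the diagonal. Reading the off-diagonal entries as Dynkin edges (a single edge where a_ij = a_ji = -1; a double or triple edge where a_ij * a_ji = 2 or 3), the diagram is a chain of 5 nodes with a fork of two nodes at one end (D_7). One simple-root ordering that puts it in standard form is (alpha_4, alpha_2, alpha_1, alpha_3, alpha_5, alpha_6, alpha_7). So the algebra is type D_7, i.e. so(14).

D7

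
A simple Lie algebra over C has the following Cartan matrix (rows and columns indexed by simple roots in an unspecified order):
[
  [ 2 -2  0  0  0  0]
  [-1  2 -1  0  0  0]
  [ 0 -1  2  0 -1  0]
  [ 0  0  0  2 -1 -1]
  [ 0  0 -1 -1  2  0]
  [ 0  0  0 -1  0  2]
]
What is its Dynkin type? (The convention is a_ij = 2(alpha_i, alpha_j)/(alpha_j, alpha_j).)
C6

The matrix has rank 6 with 2's on the diagonal. Reading the off-diagonal entries as Dynkin edges (a single edge where a_ij = a_ji = -1; a double or triple edge where a_ij * a_ji = 2 or 3), the diagram is a chain of 6 nodes with a double edge at one end; the terminal node there is the unique long simple root (C_6). One simple-root ordering that puts it in standard form is (alpha_6, alpha_4, alpha_5, alpha_3, alpha_2, alpha_1). So the algebra is type C_6, i.e. sp(12).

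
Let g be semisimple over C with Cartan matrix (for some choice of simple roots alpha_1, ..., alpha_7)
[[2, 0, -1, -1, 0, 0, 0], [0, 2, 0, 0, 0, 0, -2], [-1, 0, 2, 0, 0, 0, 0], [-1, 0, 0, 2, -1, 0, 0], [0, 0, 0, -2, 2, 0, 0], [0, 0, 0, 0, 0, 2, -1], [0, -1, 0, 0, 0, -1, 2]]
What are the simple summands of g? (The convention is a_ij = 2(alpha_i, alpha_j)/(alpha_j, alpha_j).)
C_3 (sp(6)) + C_4 (sp(8))

The diagram associated to this matrix has two connected components: the simple roots {alpha_2, alpha_6, alpha_7} form a chain of 3 nodes with a double edge at one end; the terminal node there is the unique long simple root (C_3), and {alpha_1, alpha_3, alpha_4, alpha_5} form a chain of 4 nodes with a double edge at one end; the terminal node there is the unique long simple root (C_4). A semisimple Lie algebra decomposes uniquely as the direct sum of simple ideals, one per connected component of its Dynkin diagram, so g ≅ C_3 ⊕ C_4 (dimension 21 + 36 = 57).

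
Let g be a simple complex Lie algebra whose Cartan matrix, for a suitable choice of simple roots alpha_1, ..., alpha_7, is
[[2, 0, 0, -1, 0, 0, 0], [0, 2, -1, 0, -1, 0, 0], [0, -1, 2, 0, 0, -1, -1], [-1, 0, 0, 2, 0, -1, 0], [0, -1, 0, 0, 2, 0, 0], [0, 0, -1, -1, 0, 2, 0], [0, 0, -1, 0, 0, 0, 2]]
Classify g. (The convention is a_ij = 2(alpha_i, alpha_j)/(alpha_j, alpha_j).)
The matrix has rank 7 with 2's on the diagonal. Reading the off-diagonal entries as Dynkin edges (a single edge where a_ij = a_ji = -1; a double or triple edge where a_ij * a_ji = 2 or 3), the diagram is a chain of 6 nodes with one extra node attached to the third node from one end (E_7). One simple-root ordering that puts it in standard form is (alpha_5, alpha_7, alpha_2, alpha_3, alpha_6, alpha_4, alpha_1). So the algebra is type E_7.

type E_7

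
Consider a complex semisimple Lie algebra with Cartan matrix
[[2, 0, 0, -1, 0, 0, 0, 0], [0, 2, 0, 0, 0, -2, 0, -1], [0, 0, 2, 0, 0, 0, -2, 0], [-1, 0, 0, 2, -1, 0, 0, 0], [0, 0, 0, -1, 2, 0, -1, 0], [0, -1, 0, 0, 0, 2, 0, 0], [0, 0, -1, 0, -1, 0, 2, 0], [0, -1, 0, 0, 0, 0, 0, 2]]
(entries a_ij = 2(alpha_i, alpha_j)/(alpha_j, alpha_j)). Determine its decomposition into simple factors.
The diagram associated to this matrix has two connected components: the simple roots {alpha_2, alpha_6, alpha_8} form a chain of 3 nodes with a double edge at one end; the terminal node there is the unique short simple root (B_3), and {alpha_1, alpha_3, alpha_4, alpha_5, alpha_7} form a chain of 5 nodes with a double edge at one end; the terminal node there is the unique long simple root (C_5). A semisimple Lie algebra decomposes uniquely as the direct sum of simple ideals, one per connected component of its Dynkin diagram, so g ≅ B_3 ⊕ C_5 (dimension 21 + 55 = 76).

B_3 (so(7)) ⊕ C_5 (sp(10))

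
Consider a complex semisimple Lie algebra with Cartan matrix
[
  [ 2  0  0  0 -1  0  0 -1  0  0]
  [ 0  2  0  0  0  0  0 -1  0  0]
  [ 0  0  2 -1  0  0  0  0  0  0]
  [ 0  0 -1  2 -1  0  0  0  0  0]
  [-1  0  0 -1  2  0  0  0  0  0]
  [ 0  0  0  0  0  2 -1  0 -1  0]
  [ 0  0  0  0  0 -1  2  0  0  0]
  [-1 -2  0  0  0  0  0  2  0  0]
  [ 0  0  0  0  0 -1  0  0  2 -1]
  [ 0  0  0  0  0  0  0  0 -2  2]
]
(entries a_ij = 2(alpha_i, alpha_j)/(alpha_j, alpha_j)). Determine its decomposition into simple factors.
B6 + C4

The diagram associated to this matrix has two connected components: the simple roots {alpha_1, alpha_2, alpha_3, alpha_4, alpha_5, alpha_8} form a chain of 6 nodes with a double edge at one end; the terminal node there is the unique short simple root (B_6), and {alpha_6, alpha_7, alpha_9, alpha_10} form a chain of 4 nodes with a double edge at one end; the terminal node there is the unique long simple root (C_4). A semisimple Lie algebra decomposes uniquely as the direct sum of simple ideals, one per connected component of its Dynkin diagram, so g ≅ B_6 ⊕ C_4 (dimension 78 + 36 = 114).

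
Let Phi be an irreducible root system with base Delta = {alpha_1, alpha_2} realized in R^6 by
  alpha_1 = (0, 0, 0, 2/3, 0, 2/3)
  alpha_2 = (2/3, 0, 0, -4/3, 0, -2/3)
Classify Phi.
Compute the Cartan integers a_ij = 2(alpha_i, alpha_j)/(alpha_j, alpha_j); the resulting 2x2 Cartan matrix is
[[2, -1], [-3, 2]].
The roots have two lengths (squared-length ratio 3:1); the short ones are alpha_{1}. The associated Dynkin diagram is two nodes joined by a triple edge (G_2), so the type is G_2.

G2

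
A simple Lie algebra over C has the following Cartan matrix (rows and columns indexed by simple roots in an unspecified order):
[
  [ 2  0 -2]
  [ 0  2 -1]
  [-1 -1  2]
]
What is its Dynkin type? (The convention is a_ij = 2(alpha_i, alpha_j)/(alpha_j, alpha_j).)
C_3

The matrix has rank 3 with 2's on the diagonal. Reading the off-diagonal entries as Dynkin edges (a single edge where a_ij = a_ji = -1; a double or triple edge where a_ij * a_ji = 2 or 3), the diagram is a chain of 3 nodes with a double edge at one end; the terminal node there is the unique long simple root (C_3). One simple-root ordering that puts it in standard form is (alpha_2, alpha_3, alpha_1). So the algebra is type C_3, i.e. sp(6).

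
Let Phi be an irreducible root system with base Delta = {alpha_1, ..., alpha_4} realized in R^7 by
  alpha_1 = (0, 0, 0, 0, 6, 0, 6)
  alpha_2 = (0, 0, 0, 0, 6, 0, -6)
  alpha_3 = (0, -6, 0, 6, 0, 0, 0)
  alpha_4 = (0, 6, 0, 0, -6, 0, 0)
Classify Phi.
Compute the Cartan integers a_ij = 2(alpha_i, alpha_j)/(alpha_j, alpha_j); the resulting 4x4 Cartan matrix is
[[2, 0, 0, -1], [0, 2, 0, -1], [0, 0, 2, -1], [-1, -1, -1, 2]].
All simple roots have the same length, so the diagram is simply laced. The associated Dynkin diagram is a chain of 2 nodes with a fork of two nodes at one end (D_4), so the type is D_4 (the algebra so(8)).

D_4 (so(8))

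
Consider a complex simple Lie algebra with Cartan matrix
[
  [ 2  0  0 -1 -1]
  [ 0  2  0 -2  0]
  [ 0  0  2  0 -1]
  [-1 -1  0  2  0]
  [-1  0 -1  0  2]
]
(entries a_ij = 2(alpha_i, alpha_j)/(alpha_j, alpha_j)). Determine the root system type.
C5

The matrix has rank 5 with 2's on the diagonal. Reading the off-diagonal entries as Dynkin edges (a single edge where a_ij = a_ji = -1; a double or triple edge where a_ij * a_ji = 2 or 3), the diagram is a chain of 5 nodes with a double edge at one end; the terminal node there is the unique long simple root (C_5). One simple-root ordering that puts it in standard form is (alpha_3, alpha_5, alpha_1, alpha_4, alpha_2). So the algebra is type C_5, i.e. sp(10).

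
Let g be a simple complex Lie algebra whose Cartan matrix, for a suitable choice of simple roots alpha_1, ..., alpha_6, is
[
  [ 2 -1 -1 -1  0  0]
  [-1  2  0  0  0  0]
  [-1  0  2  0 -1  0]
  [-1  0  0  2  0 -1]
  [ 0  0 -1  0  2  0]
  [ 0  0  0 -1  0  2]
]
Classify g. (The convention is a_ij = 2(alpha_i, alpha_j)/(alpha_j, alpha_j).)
E_6

The matrix has rank 6 with 2's on the diagonal. Reading the off-diagonal entries as Dynkin edges (a single edge where a_ij = a_ji = -1; a double or triple edge where a_ij * a_ji = 2 or 3), the diagram is a chain of 5 nodes with one extra node attached to the third node from one end (E_6). One simple-root ordering that puts it in standard form is (alpha_6, alpha_2, alpha_4, alpha_1, alpha_3, alpha_5). So the algebra is type E_6.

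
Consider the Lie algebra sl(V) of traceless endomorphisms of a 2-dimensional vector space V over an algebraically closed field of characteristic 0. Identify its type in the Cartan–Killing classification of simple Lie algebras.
This is sl(2), which has dimension 2^2 - 1 = 3 and rank 2 - 1 = 1 (a Cartan subalgebra is the diagonal traceless matrices). In the classification of classical Lie algebras, the special linear algebra sl(n+1) has type A_n; here n = 1, so the Dynkin diagram is a chain of 1 nodes with single edges (A_1). Hence the type is A_1.

A_1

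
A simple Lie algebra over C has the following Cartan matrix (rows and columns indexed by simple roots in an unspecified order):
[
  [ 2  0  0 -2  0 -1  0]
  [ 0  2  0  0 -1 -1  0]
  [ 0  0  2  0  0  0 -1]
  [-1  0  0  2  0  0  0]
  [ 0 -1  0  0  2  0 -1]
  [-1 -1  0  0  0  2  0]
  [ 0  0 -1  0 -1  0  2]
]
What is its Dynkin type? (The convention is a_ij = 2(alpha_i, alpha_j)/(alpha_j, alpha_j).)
The matrix has rank 7 with 2's on the diagonal. Reading the off-diagonal entries as Dynkin edges (a single edge where a_ij = a_ji = -1; a double or triple edge where a_ij * a_ji = 2 or 3), the diagram is a chain of 7 nodes with a double edge at one end; the terminal node there is the unique short simple root (B_7). One simple-root ordering that puts it in standard form is (alpha_3, alpha_7, alpha_5, alpha_2, alpha_6, alpha_1, alpha_4). So the algebra is type B_7, i.e. so(15).

type B_7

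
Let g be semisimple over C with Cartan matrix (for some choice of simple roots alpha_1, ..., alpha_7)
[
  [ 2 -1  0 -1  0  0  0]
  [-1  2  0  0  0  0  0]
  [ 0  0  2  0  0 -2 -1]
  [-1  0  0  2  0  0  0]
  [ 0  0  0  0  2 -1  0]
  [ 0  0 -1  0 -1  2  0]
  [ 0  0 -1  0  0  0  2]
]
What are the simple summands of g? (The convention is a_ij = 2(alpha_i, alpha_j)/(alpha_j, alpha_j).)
The diagram associated to this matrix has two connected components: the simple roots {alpha_1, alpha_2, alpha_4} form a chain of 3 nodes with single edges (A_3), and {alpha_3, alpha_5, alpha_6, alpha_7} form a chain of 4 nodes with a double edge between the middle two (F_4). A semisimple Lie algebra decomposes uniquely as the direct sum of simple ideals, one per connected component of its Dynkin diagram, so g ≅ A_3 ⊕ F_4 (dimension 15 + 52 = 67).

A_3 (sl(4)) + F_4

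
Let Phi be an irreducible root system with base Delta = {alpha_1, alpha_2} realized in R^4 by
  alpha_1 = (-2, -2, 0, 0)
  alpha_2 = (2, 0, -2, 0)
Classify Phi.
Compute the Cartan integers a_ij = 2(alpha_i, alpha_j)/(alpha_j, alpha_j); the resulting 2x2 Cartan matrix is
[[2, -1], [-1, 2]].
All simple roots have the same length, so the diagram is simply laced. The associated Dynkin diagram is a chain of 2 nodes with single edges (A_2), so the type is A_2 (the algebra sl(3)).

A_2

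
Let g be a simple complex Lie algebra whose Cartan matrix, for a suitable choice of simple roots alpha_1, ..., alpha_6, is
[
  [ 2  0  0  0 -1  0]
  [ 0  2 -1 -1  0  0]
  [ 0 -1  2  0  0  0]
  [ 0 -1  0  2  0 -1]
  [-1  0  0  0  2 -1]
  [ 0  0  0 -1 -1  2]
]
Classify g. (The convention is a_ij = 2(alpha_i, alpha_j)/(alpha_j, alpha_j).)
A_6 (sl(7))

The matrix has rank 6 with 2's on the diagonal. Reading the off-diagonal entries as Dynkin edges (a single edge where a_ij = a_ji = -1; a double or triple edge where a_ij * a_ji = 2 or 3), the diagram is a chain of 6 nodes with single edges (A_6). One simple-root ordering that puts it in standard form is (alpha_3, alpha_2, alpha_4, alpha_6, alpha_5, alpha_1). So the algebra is type A_6, i.e. sl(7).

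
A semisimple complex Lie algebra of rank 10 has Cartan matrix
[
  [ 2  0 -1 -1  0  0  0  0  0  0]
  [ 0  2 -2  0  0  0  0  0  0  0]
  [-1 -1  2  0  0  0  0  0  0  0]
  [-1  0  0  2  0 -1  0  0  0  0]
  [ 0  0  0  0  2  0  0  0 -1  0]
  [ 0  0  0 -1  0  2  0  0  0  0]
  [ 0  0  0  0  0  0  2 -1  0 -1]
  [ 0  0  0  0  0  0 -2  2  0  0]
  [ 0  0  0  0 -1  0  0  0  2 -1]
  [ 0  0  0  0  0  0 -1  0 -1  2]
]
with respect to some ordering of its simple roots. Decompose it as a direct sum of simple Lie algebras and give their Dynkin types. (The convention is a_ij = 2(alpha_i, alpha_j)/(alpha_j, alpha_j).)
The diagram associated to this matrix has two connected components: the simple roots {alpha_5, alpha_7, alpha_8, alpha_9, alpha_10} form a chain of 5 nodes with a double edge at one end; the terminal node there is the unique long simple root (C_5), and {alpha_1, alpha_2, alpha_3, alpha_4, alpha_6} form a chain of 5 nodes with a double edge at one end; the terminal node there is the unique long simple root (C_5). A semisimple Lie algebra decomposes uniquely as the direct sum of simple ideals, one per connected component of its Dynkin diagram, so g ≅ C_5 ⊕ C_5 (dimension 55 + 55 = 110).

C_5 (sp(10)) ⊕ C_5 (sp(10))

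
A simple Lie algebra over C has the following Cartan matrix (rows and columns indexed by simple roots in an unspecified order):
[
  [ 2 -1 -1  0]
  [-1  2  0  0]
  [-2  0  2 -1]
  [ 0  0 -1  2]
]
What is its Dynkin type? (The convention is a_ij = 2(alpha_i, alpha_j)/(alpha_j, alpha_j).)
type F_4

The matrix has rank 4 with 2's on the diagonal. Reading the off-diagonal entries as Dynkin edges (a single edge where a_ij = a_ji = -1; a double or triple edge where a_ij * a_ji = 2 or 3), the diagram is a chain of 4 nodes with a double edge between the middle two (F_4). One simple-root ordering that puts it in standard form is (alpha_4, alpha_3, alpha_1, alpha_2). So the algebra is type F_4.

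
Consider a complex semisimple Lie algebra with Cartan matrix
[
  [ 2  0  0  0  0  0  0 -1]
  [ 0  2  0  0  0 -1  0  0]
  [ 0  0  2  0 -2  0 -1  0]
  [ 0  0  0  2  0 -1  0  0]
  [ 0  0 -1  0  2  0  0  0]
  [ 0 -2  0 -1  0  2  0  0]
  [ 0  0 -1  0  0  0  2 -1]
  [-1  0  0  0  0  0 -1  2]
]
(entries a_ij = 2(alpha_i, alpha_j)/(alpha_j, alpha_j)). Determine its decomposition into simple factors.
The diagram associated to this matrix has two connected components: the simple roots {alpha_2, alpha_4, alpha_6} form a chain of 3 nodes with a double edge at one end; the terminal node there is the unique short simple root (B_3), and {alpha_1, alpha_3, alpha_5, alpha_7, alpha_8} form a chain of 5 nodes with a double edge at one end; the terminal node there is the unique short simple root (B_5). A semisimple Lie algebra decomposes uniquely as the direct sum of simple ideals, one per connected component of its Dynkin diagram, so g ≅ B_3 ⊕ B_5 (dimension 21 + 55 = 76).

type B_3 ⊕ type B_5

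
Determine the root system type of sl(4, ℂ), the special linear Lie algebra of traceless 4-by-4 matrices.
This is sl(4), which has dimension 4^2 - 1 = 15 and rank 4 - 1 = 3 (a Cartan subalgebra is the diagonal traceless matrices). In the classification of classical Lie algebras, the special linear algebra sl(n+1) has type A_n; here n = 3, so the Dynkin diagram is a chain of 3 nodes with single edges (A_3). Hence the type is A_3.

A3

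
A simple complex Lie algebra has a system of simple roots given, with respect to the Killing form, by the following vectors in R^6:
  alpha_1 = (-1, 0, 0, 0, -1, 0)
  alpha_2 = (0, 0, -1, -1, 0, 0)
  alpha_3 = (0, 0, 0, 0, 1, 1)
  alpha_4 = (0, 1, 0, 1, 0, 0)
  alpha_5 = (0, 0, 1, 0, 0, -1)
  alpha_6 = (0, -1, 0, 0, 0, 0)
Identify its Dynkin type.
Compute the Cartan integers a_ij = 2(alpha_i, alpha_j)/(alpha_j, alpha_j); the resulting 6x6 Cartan matrix is
[[2, 0, -1, 0, 0, 0], [0, 2, 0, -1, -1, 0], [-1, 0, 2, 0, -1, 0], [0, -1, 0, 2, 0, -2], [0, -1, -1, 0, 2, 0], [0, 0, 0, -1, 0, 2]].
The roots have two lengths (squared-length ratio 2:1); the short ones are alpha_{6}. The associated Dynkin diagram is a chain of 6 nodes with a double edge at one end; the terminal node there is the unique short simple root (B_6), so the type is B_6 (the algebra so(13)).

B_6 (so(13))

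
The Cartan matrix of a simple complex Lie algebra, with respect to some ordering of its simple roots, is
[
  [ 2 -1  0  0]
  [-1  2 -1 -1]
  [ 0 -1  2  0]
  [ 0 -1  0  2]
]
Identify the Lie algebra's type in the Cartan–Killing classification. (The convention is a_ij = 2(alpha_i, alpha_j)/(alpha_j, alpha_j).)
type D_4

The matrix has rank 4 with 2's on the diagonal. Reading the off-diagonal entries as Dynkin edges (a single edge where a_ij = a_ji = -1; a double or triple edge where a_ij * a_ji = 2 or 3), the diagram is a chain of 2 nodes with a fork of two nodes at one end (D_4). One simple-root ordering that puts it in standard form is (alpha_3, alpha_2, alpha_1, alpha_4). So the algebra is type D_4, i.e. so(8).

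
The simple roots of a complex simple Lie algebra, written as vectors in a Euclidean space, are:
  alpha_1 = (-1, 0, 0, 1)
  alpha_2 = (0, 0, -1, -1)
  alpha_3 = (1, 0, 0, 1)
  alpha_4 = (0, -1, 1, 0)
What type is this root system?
Compute the Cartan integers a_ij = 2(alpha_i, alpha_j)/(alpha_j, alpha_j); the resulting 4x4 Cartan matrix is
[[2, -1, 0, 0], [-1, 2, -1, -1], [0, -1, 2, 0], [0, -1, 0, 2]].
All simple roots have the same length, so the diagram is simply laced. The associated Dynkin diagram is a chain of 2 nodes with a fork of two nodes at one end (D_4), so the type is D_4 (the algebra so(8)).

D4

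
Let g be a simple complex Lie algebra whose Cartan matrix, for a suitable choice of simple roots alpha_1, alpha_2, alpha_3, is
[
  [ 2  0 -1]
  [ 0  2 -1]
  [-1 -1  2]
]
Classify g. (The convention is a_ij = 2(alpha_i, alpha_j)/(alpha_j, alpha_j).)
The matrix has rank 3 with 2's on the diagonal. Reading the off-diagonal entries as Dynkin edges (a single edge where a_ij = a_ji = -1; a double or triple edge where a_ij * a_ji = 2 or 3), the diagram is a chain of 3 nodes with single edges (A_3). One simple-root ordering that puts it in standard form is (alpha_2, alpha_3, alpha_1). So the algebra is type A_3, i.e. sl(4).

A_3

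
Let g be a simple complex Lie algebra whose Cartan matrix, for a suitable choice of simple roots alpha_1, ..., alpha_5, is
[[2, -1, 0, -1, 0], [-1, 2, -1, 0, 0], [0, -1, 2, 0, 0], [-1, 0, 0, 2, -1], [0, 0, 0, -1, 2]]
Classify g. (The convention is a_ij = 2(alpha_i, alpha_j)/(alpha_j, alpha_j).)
The matrix has rank 5 with 2's on the diagonal. Reading the off-diagonal entries as Dynkin edges (a single edge where a_ij = a_ji = -1; a double or triple edge where a_ij * a_ji = 2 or 3), the diagram is a chain of 5 nodes with single edges (A_5). One simple-root ordering that puts it in standard form is (alpha_5, alpha_4, alpha_1, alpha_2, alpha_3). So the algebra is type A_5, i.e. sl(6).

A_5 (sl(6))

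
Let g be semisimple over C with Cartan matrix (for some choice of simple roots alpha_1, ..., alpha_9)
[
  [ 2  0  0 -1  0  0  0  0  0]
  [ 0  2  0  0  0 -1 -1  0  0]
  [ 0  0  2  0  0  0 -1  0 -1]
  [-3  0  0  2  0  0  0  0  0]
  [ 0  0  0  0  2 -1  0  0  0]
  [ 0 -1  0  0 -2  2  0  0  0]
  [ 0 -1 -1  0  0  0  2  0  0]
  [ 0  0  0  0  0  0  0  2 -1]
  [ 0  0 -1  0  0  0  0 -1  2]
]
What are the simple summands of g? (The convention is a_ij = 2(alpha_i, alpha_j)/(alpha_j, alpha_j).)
The diagram associated to this matrix has two connected components: the simple roots {alpha_2, alpha_3, alpha_5, alpha_6, alpha_7, alpha_8, alpha_9} form a chain of 7 nodes with a double edge at one end; the terminal node there is the unique short simple root (B_7), and {alpha_1, alpha_4} form two nodes joined by a triple edge (G_2). A semisimple Lie algebra decomposes uniquely as the direct sum of simple ideals, one per connected component of its Dynkin diagram, so g ≅ B_7 ⊕ G_2 (dimension 105 + 14 = 119).

type B_7 ⊕ type G_2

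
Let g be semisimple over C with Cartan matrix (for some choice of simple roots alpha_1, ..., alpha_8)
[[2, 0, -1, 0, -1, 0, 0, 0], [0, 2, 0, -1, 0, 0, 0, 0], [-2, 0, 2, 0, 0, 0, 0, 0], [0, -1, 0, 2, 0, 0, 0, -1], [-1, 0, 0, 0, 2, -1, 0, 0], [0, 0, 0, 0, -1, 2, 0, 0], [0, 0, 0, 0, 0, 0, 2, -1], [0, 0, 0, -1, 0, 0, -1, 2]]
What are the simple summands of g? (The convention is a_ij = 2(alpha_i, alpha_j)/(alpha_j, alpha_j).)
The diagram associated to this matrix has two connected components: the simple roots {alpha_2, alpha_4, alpha_7, alpha_8} form a chain of 4 nodes with single edges (A_4), and {alpha_1, alpha_3, alpha_5, alpha_6} form a chain of 4 nodes with a double edge at one end; the terminal node there is the unique long simple root (C_4). A semisimple Lie algebra decomposes uniquely as the direct sum of simple ideals, one per connected component of its Dynkin diagram, so g ≅ A_4 ⊕ C_4 (dimension 24 + 36 = 60).

A4 + C4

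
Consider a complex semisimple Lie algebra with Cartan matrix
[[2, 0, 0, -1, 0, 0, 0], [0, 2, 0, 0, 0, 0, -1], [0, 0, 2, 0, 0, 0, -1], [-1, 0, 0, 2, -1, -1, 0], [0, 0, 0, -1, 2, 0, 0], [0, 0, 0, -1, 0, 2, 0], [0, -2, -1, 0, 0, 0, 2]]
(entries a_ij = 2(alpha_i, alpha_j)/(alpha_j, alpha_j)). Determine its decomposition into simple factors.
B_3 (so(7)) + D_4 (so(8))

The diagram associated to this matrix has two connected components: the simple roots {alpha_2, alpha_3, alpha_7} form a chain of 3 nodes with a double edge at one end; the terminal node there is the unique short simple root (B_3), and {alpha_1, alpha_4, alpha_5, alpha_6} form a chain of 2 nodes with a fork of two nodes at one end (D_4). A semisimple Lie algebra decomposes uniquely as the direct sum of simple ideals, one per connected component of its Dynkin diagram, so g ≅ B_3 ⊕ D_4 (dimension 21 + 28 = 49).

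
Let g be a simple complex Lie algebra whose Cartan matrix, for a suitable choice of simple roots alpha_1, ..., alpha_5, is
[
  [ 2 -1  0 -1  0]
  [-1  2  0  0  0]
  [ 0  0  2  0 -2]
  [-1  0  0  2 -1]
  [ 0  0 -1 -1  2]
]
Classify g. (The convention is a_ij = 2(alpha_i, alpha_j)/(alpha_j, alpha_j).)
C5

The matrix has rank 5 with 2's on the diagonal. Reading the off-diagonal entries as Dynkin edges (a single edge where a_ij = a_ji = -1; a double or triple edge where a_ij * a_ji = 2 or 3), the diagram is a chain of 5 nodes with a double edge at one end; the terminal node there is the unique long simple root (C_5). One simple-root ordering that puts it in standard form is (alpha_2, alpha_1, alpha_4, alpha_5, alpha_3). So the algebra is type C_5, i.e. sp(10).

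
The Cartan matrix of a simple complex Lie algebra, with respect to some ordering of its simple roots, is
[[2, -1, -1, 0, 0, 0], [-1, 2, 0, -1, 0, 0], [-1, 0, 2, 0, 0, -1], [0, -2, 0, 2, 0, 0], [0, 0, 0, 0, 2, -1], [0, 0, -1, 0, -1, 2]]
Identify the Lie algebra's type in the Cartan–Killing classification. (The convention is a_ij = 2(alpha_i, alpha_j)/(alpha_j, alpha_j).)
The matrix has rank 6 with 2's on the diagonal. Reading the off-diagonal entries as Dynkin edges (a single edge where a_ij = a_ji = -1; a double or triple edge where a_ij * a_ji = 2 or 3), the diagram is a chain of 6 nodes with a double edge at one end; the terminal node there is the unique long simple root (C_6). One simple-root ordering that puts it in standard form is (alpha_5, alpha_6, alpha_3, alpha_1, alpha_2, alpha_4). So the algebra is type C_6, i.e. sp(12).

C_6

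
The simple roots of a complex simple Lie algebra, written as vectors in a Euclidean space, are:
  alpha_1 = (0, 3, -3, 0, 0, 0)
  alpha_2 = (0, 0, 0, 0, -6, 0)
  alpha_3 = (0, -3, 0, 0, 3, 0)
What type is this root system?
Compute the Cartan integers a_ij = 2(alpha_i, alpha_j)/(alpha_j, alpha_j); the resulting 3x3 Cartan matrix is
[[2, 0, -1], [0, 2, -2], [-1, -1, 2]].
The roots have two lengths (squared-length ratio 2:1); the short ones are alpha_{1,3}. The associated Dynkin diagram is a chain of 3 nodes with a double edge at one end; the terminal node there is the unique long simple root (C_3), so the type is C_3 (the algebra sp(6)).

type C_3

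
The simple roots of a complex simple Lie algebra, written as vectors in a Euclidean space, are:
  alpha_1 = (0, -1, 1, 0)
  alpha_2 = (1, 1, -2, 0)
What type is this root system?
G2

Compute the Cartan integers a_ij = 2(alpha_i, alpha_j)/(alpha_j, alpha_j); the resulting 2x2 Cartan matrix is
[[2, -1], [-3, 2]].
The roots have two lengths (squared-length ratio 3:1); the short ones are alpha_{1}. The associated Dynkin diagram is two nodes joined by a triple edge (G_2), so the type is G_2.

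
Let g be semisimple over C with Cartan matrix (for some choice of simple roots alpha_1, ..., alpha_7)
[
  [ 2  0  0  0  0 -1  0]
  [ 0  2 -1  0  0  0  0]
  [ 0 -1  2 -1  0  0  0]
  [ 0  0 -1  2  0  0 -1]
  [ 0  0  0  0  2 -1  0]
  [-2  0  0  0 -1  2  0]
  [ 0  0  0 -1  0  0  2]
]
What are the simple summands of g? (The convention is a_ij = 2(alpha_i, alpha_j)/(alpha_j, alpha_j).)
A_4 (sl(5)) ⊕ B_3 (so(7))

The diagram associated to this matrix has two connected components: the simple roots {alpha_2, alpha_3, alpha_4, alpha_7} form a chain of 4 nodes with single edges (A_4), and {alpha_1, alpha_5, alpha_6} form a chain of 3 nodes with a double edge at one end; the terminal node there is the unique short simple root (B_3). A semisimple Lie algebra decomposes uniquely as the direct sum of simple ideals, one per connected component of its Dynkin diagram, so g ≅ A_4 ⊕ B_3 (dimension 24 + 21 = 45).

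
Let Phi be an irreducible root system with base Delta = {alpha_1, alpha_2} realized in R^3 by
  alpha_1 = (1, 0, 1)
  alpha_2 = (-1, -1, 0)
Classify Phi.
Compute the Cartan integers a_ij = 2(alpha_i, alpha_j)/(alpha_j, alpha_j); the resulting 2x2 Cartan matrix is
[[2, -1], [-1, 2]].
All simple roots have the same length, so the diagram is simply laced. The associated Dynkin diagram is a chain of 2 nodes with single edges (A_2), so the type is A_2 (the algebra sl(3)).

type A_2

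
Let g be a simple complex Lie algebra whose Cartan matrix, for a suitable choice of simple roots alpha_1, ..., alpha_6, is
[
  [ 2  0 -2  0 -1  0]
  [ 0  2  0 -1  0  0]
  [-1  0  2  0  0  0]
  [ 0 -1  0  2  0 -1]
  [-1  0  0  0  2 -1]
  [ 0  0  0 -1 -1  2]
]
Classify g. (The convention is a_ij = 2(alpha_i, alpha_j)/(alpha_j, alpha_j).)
The matrix has rank 6 with 2's on the diagonal. Reading the off-diagonal entries as Dynkin edges (a single edge where a_ij = a_ji = -1; a double or triple edge where a_ij * a_ji = 2 or 3), the diagram is a chain of 6 nodes with a double edge at one end; the terminal node there is the unique short simple root (B_6). One simple-root ordering that puts it in standard form is (alpha_2, alpha_4, alpha_6, alpha_5, alpha_1, alpha_3). So the algebra is type B_6, i.e. so(13).

type B_6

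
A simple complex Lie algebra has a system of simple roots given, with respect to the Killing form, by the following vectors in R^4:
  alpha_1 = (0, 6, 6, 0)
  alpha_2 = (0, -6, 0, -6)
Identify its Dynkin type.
Compute the Cartan integers a_ij = 2(alpha_i, alpha_j)/(alpha_j, alpha_j); the resulting 2x2 Cartan matrix is
[[2, -1], [-1, 2]].
All simple roots have the same length, so the diagram is simply laced. The associated Dynkin diagram is a chain of 2 nodes with single edges (A_2), so the type is A_2 (the algebra sl(3)).

A_2 (sl(3))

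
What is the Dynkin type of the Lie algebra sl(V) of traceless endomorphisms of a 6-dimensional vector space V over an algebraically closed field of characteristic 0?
type A_5

This is sl(6), which has dimension 6^2 - 1 = 35 and rank 6 - 1 = 5 (a Cartan subalgebra is the diagonal traceless matrices). In the classification of classical Lie algebras, the special linear algebra sl(n+1) has type A_n; here n = 5, so the Dynkin diagram is a chain of 5 nodes with single edges (A_5). Hence the type is A_5.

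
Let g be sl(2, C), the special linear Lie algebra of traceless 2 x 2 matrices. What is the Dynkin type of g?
This is sl(2), which has dimension 2^2 - 1 = 3 and rank 2 - 1 = 1 (a Cartan subalgebra is the diagonal traceless matrices). In the classification of classical Lie algebras, the special linear algebra sl(n+1) has type A_n; here n = 1, so the Dynkin diagram is a chain of 1 nodes with single edges (A_1). Hence the type is A_1.

type A_1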